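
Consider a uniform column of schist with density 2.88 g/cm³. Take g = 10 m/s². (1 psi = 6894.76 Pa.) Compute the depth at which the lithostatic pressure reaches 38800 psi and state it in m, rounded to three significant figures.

9290 m

h = P/(ρg) = 38800 psi / (2880 kg/m³ × 10 m/s²) = 2.675×10^8 Pa / 28800 Pa/m = 9288.8 m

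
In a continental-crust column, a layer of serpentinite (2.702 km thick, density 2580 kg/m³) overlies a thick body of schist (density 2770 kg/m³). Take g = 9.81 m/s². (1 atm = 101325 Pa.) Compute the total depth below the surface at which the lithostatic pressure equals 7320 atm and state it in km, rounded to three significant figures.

27.5 km

Pressure at base of upper layers: 2580×9.81×2702 = 6.839×10^7 Pa = 674.9 atm
Remaining pressure to be supplied by schist: 7.417×10^8 − 6.839×10^7 = 6.733×10^8 Pa
Additional depth in schist = 6.733×10^8 Pa / (2770 kg/m³ × 9.81 m/s²) = 24778 m
Total depth = 2702 m + 24778 m = 27480 m
= 27.480 km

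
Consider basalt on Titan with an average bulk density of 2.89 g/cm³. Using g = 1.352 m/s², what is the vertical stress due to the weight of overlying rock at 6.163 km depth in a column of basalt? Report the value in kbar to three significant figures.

0.241 kbar

basalt: 2890 kg/m³ × 1.352 m/s² × 6163 m = 2.408×10^7 Pa = 0.2408 kbar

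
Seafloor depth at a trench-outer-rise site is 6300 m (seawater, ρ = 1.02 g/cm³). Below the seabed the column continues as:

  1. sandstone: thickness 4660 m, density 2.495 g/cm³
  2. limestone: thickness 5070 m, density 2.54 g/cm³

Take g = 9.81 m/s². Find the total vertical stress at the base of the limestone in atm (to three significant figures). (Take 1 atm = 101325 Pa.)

seawater: 1020 kg/m³ × 9.81 m/s² × 6300 m = 6.304×10^7 Pa = 622.1 atm
sandstone: 2495 kg/m³ × 9.81 m/s² × 4660 m = 1.141×10^8 Pa = 1126 atm
limestone: 2540 kg/m³ × 9.81 m/s² × 5070 m = 1.263×10^8 Pa = 1247 atm
Total = 622.1 + 1126 + 1247 = 2994.6 atm

2990 atm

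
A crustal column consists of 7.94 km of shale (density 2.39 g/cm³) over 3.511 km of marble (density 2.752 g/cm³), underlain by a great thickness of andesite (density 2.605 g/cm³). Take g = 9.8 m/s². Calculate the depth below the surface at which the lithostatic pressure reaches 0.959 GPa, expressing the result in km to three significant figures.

Pressure at base of upper layers: 2390×9.8×7940 + 2752×9.8×3511 = 2.807×10^8 Pa = 0.2807 GPa
Remaining pressure to be supplied by andesite: 9.590×10^8 − 2.807×10^8 = 6.783×10^8 Pa
Additional depth in andesite = 6.783×10^8 Pa / (2605 kg/m³ × 9.8 m/s²) = 26571 m
Total depth = 11451 m + 26571 m = 38022 m
= 38.022 km

38.0 km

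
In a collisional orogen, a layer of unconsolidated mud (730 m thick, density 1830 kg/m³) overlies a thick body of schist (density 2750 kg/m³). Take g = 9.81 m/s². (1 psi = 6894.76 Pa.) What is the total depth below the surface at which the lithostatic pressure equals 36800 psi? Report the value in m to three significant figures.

Pressure at base of upper layers: 1830×9.81×730 = 1.311×10^7 Pa = 1901 psi
Remaining pressure to be supplied by schist: 2.537×10^8 − 1.311×10^7 = 2.406×10^8 Pa
Additional depth in schist = 2.406×10^8 Pa / (2750 kg/m³ × 9.81 m/s²) = 8919.4 m
Total depth = 730 m + 8919.4 m = 9649.4 m

9650 m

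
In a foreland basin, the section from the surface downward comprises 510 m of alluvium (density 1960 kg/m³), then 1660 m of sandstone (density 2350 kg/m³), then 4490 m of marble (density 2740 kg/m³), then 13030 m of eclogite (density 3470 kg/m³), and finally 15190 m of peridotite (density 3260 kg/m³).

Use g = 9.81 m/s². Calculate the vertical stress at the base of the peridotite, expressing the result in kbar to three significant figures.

alluvium: 1960 kg/m³ × 9.81 m/s² × 510 m = 9.806×10^6 Pa = 0.09806 kbar
sandstone: 2350 kg/m³ × 9.81 m/s² × 1660 m = 3.827×10^7 Pa = 0.3827 kbar
marble: 2740 kg/m³ × 9.81 m/s² × 4490 m = 1.207×10^8 Pa = 1.207 kbar
eclogite: 3470 kg/m³ × 9.81 m/s² × 13030 m = 4.436×10^8 Pa = 4.436 kbar
peridotite: 3260 kg/m³ × 9.81 m/s² × 15190 m = 4.858×10^8 Pa = 4.858 kbar
Total = 0.09806 + 0.3827 + 1.207 + 4.436 + 4.858 = 10.981 kbar

11.0 kbar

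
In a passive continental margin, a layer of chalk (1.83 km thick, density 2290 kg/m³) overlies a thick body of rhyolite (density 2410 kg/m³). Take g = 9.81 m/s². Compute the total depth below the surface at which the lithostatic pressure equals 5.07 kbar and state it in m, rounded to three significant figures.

21500 m

Pressure at base of upper layers: 2290×9.81×1830 = 4.111×10^7 Pa = 0.4111 kbar
Remaining pressure to be supplied by rhyolite: 5.070×10^8 − 4.111×10^7 = 4.659×10^8 Pa
Additional depth in rhyolite = 4.659×10^8 Pa / (2410 kg/m³ × 9.81 m/s²) = 19706 m
Total depth = 1830 m + 19706 m = 21536 m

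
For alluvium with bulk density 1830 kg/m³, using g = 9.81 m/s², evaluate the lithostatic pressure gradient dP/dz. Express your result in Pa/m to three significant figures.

18000 Pa/m

dP/dz = ρg = 1830 kg/m³ × 9.81 m/s² = 17952 Pa/m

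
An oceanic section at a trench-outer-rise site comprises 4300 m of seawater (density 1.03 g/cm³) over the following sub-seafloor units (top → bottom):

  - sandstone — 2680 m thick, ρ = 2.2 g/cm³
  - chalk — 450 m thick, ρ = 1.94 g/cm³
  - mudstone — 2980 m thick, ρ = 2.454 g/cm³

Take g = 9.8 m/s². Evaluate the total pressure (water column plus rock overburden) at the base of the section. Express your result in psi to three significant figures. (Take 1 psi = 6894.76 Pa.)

26300 psi

seawater: 1030 kg/m³ × 9.8 m/s² × 4300 m = 4.340×10^7 Pa = 6295 psi
sandstone: 2200 kg/m³ × 9.8 m/s² × 2680 m = 5.778×10^7 Pa = 8380 psi
chalk: 1940 kg/m³ × 9.8 m/s² × 450 m = 8.555×10^6 Pa = 1241 psi
mudstone: 2454 kg/m³ × 9.8 m/s² × 2980 m = 7.167×10^7 Pa = 10394 psi
Total = 6295 + 8380 + 1241 + 10394 = 26311 psi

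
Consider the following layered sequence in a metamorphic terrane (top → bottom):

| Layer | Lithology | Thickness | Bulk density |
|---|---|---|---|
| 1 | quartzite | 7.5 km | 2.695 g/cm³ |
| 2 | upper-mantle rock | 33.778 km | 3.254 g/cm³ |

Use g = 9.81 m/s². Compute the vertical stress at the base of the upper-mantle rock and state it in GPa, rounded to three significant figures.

1.28 GPa

quartzite: 2695 kg/m³ × 9.81 m/s² × 7500 m = 1.983×10^8 Pa = 0.1983 GPa
upper-mantle rock: 3254 kg/m³ × 9.81 m/s² × 33778 m = 1.078×10^9 Pa = 1.078 GPa
Total = 0.1983 + 1.078 = 1.2765 GPa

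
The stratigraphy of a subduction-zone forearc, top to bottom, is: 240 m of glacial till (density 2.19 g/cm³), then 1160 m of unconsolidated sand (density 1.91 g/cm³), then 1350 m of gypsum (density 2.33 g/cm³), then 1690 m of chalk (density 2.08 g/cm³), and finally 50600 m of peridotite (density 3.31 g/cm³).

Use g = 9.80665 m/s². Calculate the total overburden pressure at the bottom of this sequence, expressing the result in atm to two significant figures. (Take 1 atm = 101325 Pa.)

17000 atm

glacial till: 2190 kg/m³ × 9.80665 m/s² × 240 m = 5.154×10^6 Pa = 50.87 atm
unconsolidated sand: 1910 kg/m³ × 9.80665 m/s² × 1160 m = 2.173×10^7 Pa = 214.4 atm
gypsum: 2330 kg/m³ × 9.80665 m/s² × 1350 m = 3.085×10^7 Pa = 304.4 atm
chalk: 2080 kg/m³ × 9.80665 m/s² × 1690 m = 3.447×10^7 Pa = 340.2 atm
peridotite: 3310 kg/m³ × 9.80665 m/s² × 50600 m = 1.642×10^9 Pa = 16210 atm
Total = 50.87 + 214.4 + 304.4 + 340.2 + 16210 = 17120 atm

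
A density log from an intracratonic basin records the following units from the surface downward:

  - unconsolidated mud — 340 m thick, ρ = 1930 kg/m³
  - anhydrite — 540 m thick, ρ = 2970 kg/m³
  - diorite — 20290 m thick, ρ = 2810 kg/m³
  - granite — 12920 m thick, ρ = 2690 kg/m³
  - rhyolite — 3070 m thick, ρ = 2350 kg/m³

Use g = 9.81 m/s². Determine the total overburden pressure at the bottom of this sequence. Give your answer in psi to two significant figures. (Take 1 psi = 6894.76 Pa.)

140000 psi

unconsolidated mud: 1930 kg/m³ × 9.81 m/s² × 340 m = 6.437×10^6 Pa = 933.7 psi
anhydrite: 2970 kg/m³ × 9.81 m/s² × 540 m = 1.573×10^7 Pa = 2282 psi
diorite: 2810 kg/m³ × 9.81 m/s² × 20290 m = 5.593×10^8 Pa = 81122 psi
granite: 2690 kg/m³ × 9.81 m/s² × 12920 m = 3.409×10^8 Pa = 49450 psi
rhyolite: 2350 kg/m³ × 9.81 m/s² × 3070 m = 7.077×10^7 Pa = 10265 psi
Total = 933.7 + 2282 + 81122 + 49450 + 10265 = 1.4405×10^5 psi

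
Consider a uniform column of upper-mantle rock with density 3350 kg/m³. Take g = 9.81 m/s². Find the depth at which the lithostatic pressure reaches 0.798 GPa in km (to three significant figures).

24.3 km

h = P/(ρg) = 0.798 GPa / (3350 kg/m³ × 9.81 m/s²) = 7.980×10^8 Pa / 32864 Pa/m = 24282 m
= 24.282 km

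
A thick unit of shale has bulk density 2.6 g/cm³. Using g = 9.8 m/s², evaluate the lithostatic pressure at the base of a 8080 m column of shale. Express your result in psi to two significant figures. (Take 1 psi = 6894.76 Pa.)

shale: 2600 kg/m³ × 9.8 m/s² × 8080 m = 2.059×10^8 Pa = 29860 psi

30000 psi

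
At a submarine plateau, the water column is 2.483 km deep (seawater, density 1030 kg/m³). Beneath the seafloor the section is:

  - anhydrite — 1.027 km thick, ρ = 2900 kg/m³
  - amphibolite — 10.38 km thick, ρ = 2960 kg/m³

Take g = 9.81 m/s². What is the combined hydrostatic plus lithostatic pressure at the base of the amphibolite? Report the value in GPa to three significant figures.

seawater: 1030 kg/m³ × 9.81 m/s² × 2483 m = 2.509×10^7 Pa = 0.02509 GPa
anhydrite: 2900 kg/m³ × 9.81 m/s² × 1027 m = 2.922×10^7 Pa = 0.02922 GPa
amphibolite: 2960 kg/m³ × 9.81 m/s² × 10380 m = 3.014×10^8 Pa = 0.3014 GPa
Total = 0.02509 + 0.02922 + 0.3014 = 0.35572 GPa

0.356 GPa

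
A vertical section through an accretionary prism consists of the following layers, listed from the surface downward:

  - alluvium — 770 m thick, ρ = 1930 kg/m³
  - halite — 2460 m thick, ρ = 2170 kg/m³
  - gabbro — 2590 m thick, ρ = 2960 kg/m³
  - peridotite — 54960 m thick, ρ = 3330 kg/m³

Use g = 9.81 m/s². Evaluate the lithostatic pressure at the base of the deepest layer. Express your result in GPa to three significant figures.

alluvium: 1930 kg/m³ × 9.81 m/s² × 770 m = 1.458×10^7 Pa = 0.01458 GPa
halite: 2170 kg/m³ × 9.81 m/s² × 2460 m = 5.237×10^7 Pa = 0.05237 GPa
gabbro: 2960 kg/m³ × 9.81 m/s² × 2590 m = 7.521×10^7 Pa = 0.07521 GPa
peridotite: 3330 kg/m³ × 9.81 m/s² × 54960 m = 1.795×10^9 Pa = 1.795 GPa
Total = 0.01458 + 0.05237 + 0.07521 + 1.795 = 1.9375 GPa

1.94 GPa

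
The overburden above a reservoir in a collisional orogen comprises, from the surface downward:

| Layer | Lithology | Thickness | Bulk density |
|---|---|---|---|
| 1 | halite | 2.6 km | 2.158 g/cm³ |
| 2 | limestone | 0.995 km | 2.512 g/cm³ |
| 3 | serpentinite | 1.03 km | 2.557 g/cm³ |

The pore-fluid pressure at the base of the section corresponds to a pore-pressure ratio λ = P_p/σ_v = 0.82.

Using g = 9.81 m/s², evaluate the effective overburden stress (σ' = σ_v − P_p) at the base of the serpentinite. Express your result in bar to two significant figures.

190 bar

Overburden (lithostatic) stress σ_v:
halite: 2158 kg/m³ × 9.81 m/s² × 2600 m = 5.504×10^7 Pa = 55.04 MPa
limestone: 2512 kg/m³ × 9.81 m/s² × 995 m = 2.452×10^7 Pa = 24.52 MPa
serpentinite: 2557 kg/m³ × 9.81 m/s² × 1030 m = 2.584×10^7 Pa = 25.84 MPa
Total = 55.04 + 24.52 + 25.84 = 105.40 MPa
Pore pressure P_p = λ·σ_v = 0.82 × 105.4 MPa = 86.43 MPa
Effective stress σ' = σ_v − P_p = 105.4 − 86.43 = 18.972 MPa = 189.72 bar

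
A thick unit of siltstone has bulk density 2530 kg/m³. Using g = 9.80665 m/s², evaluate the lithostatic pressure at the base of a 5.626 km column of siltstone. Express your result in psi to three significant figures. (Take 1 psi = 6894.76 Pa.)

siltstone: 2530 kg/m³ × 9.80665 m/s² × 5626 m = 1.396×10^8 Pa = 20245 psi

20200 psi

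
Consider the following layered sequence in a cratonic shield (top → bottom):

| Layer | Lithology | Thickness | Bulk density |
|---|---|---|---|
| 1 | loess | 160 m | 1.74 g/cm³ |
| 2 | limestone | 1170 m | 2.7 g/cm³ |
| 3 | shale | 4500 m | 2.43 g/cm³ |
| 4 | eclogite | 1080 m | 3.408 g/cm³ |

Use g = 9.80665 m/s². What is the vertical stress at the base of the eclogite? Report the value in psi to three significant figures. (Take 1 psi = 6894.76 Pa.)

25700 psi

loess: 1740 kg/m³ × 9.80665 m/s² × 160 m = 2.730×10^6 Pa = 396.0 psi
limestone: 2700 kg/m³ × 9.80665 m/s² × 1170 m = 3.098×10^7 Pa = 4493 psi
shale: 2430 kg/m³ × 9.80665 m/s² × 4500 m = 1.072×10^8 Pa = 15553 psi
eclogite: 3408 kg/m³ × 9.80665 m/s² × 1080 m = 3.609×10^7 Pa = 5235 psi
Total = 396.0 + 4493 + 15553 + 5235 = 25677 psi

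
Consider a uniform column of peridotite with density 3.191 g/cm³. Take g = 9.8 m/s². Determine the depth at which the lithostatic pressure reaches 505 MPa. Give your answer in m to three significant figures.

h = P/(ρg) = 505 MPa / (3191 kg/m³ × 9.8 m/s²) = 5.050×10^8 Pa / 31272 Pa/m = 16149 m

16100 m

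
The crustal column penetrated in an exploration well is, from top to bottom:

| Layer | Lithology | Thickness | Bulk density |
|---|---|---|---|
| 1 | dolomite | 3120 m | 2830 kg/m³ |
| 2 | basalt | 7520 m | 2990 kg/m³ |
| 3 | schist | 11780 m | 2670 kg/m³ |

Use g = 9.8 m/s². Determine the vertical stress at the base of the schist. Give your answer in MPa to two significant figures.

620 MPa

dolomite: 2830 kg/m³ × 9.8 m/s² × 3120 m = 8.653×10^7 Pa = 86.53 MPa
basalt: 2990 kg/m³ × 9.8 m/s² × 7520 m = 2.204×10^8 Pa = 220.4 MPa
schist: 2670 kg/m³ × 9.8 m/s² × 11780 m = 3.082×10^8 Pa = 308.2 MPa
Total = 86.53 + 220.4 + 308.2 = 615.12 MPa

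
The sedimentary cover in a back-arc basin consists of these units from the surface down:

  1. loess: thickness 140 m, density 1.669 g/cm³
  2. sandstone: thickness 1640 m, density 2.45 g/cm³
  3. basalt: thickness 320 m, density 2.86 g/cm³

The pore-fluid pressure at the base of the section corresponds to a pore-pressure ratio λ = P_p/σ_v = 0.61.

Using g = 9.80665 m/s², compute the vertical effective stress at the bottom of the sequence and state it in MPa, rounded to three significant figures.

Overburden (lithostatic) stress σ_v:
loess: 1669 kg/m³ × 9.80665 m/s² × 140 m = 2.291×10^6 Pa = 2.291 MPa
sandstone: 2450 kg/m³ × 9.80665 m/s² × 1640 m = 3.940×10^7 Pa = 39.40 MPa
basalt: 2860 kg/m³ × 9.80665 m/s² × 320 m = 8.975×10^6 Pa = 8.975 MPa
Total = 2.291 + 39.40 + 8.975 = 50.670 MPa
Pore pressure P_p = λ·σ_v = 0.61 × 50.67 MPa = 30.91 MPa
Effective stress σ' = σ_v − P_p = 50.67 − 30.91 = 19.761 MPa

19.8 MPa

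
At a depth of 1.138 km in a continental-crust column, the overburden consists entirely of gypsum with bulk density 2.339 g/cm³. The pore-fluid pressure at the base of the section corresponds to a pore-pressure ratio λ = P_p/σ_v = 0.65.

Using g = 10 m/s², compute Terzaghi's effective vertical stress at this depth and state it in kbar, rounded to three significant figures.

Overburden (lithostatic) stress σ_v:
gypsum: 2339 kg/m³ × 10 m/s² × 1138 m = 2.662×10^7 Pa = 26.62 MPa
Pore pressure P_p = λ·σ_v = 0.65 × 26.62 MPa = 17.30 MPa
Effective stress σ' = σ_v − P_p = 26.62 − 17.30 = 9.3162 MPa = 0.093162 kbar

0.0932 kbar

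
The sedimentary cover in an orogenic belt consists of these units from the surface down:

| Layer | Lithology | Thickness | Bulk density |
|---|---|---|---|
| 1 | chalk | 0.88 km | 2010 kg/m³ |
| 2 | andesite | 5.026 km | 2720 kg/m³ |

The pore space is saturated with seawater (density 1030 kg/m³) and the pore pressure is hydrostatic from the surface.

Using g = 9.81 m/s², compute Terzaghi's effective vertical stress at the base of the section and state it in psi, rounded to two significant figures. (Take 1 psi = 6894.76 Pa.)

Overburden (lithostatic) stress σ_v:
chalk: 2010 kg/m³ × 9.81 m/s² × 880 m = 1.735×10^7 Pa = 17.35 MPa
andesite: 2720 kg/m³ × 9.81 m/s² × 5026 m = 1.341×10^8 Pa = 134.1 MPa
Total = 17.35 + 134.1 = 151.46 MPa
Pore pressure P_p = 1030 kg/m³ × 9.81 m/s² × 5906 m = 5.968×10^7 Pa = 59.68 MPa
Effective stress σ' = σ_v − P_p = 151.5 − 59.68 = 91.786 MPa = 13312 psi

13000 psi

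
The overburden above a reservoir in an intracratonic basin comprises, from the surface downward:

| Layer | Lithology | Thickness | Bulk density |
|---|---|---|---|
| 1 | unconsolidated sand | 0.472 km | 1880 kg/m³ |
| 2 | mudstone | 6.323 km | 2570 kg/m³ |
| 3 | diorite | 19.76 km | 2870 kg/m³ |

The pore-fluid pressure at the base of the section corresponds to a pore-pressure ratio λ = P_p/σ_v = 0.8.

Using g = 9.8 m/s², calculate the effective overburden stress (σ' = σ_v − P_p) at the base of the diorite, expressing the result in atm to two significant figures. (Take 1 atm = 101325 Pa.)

Overburden (lithostatic) stress σ_v:
unconsolidated sand: 1880 kg/m³ × 9.8 m/s² × 472 m = 8.696×10^6 Pa = 8.696 MPa
mudstone: 2570 kg/m³ × 9.8 m/s² × 6323 m = 1.593×10^8 Pa = 159.3 MPa
diorite: 2870 kg/m³ × 9.8 m/s² × 19760 m = 5.558×10^8 Pa = 555.8 MPa
Total = 8.696 + 159.3 + 555.8 = 723.72 MPa
Pore pressure P_p = λ·σ_v = 0.8 × 723.7 MPa = 579.0 MPa
Effective stress σ' = σ_v − P_p = 723.7 − 579.0 = 144.74 MPa = 1428.5 atm

1400 atm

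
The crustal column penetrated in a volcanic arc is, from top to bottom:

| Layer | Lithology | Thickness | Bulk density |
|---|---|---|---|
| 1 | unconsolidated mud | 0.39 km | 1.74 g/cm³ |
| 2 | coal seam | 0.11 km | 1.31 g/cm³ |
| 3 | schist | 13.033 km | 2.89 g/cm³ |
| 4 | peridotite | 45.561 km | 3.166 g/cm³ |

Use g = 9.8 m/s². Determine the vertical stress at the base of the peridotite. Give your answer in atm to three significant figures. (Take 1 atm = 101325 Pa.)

17700 atm

unconsolidated mud: 1740 kg/m³ × 9.8 m/s² × 390 m = 6.650×10^6 Pa = 65.63 atm
coal seam: 1310 kg/m³ × 9.8 m/s² × 110 m = 1.412×10^6 Pa = 13.94 atm
schist: 2890 kg/m³ × 9.8 m/s² × 13033 m = 3.691×10^8 Pa = 3643 atm
peridotite: 3166 kg/m³ × 9.8 m/s² × 45561 m = 1.414×10^9 Pa = 13951 atm
Total = 65.63 + 13.94 + 3643 + 13951 = 17674 atm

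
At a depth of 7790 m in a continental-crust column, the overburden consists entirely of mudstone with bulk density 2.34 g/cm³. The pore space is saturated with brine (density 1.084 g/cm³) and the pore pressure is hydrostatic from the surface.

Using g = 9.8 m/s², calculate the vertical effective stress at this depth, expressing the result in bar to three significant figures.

959 bar

Overburden (lithostatic) stress σ_v:
mudstone: 2340 kg/m³ × 9.8 m/s² × 7790 m = 1.786×10^8 Pa = 178.6 MPa
Pore pressure P_p = 1084 kg/m³ × 9.8 m/s² × 7790 m = 8.275×10^7 Pa = 82.75 MPa
Effective stress σ' = σ_v − P_p = 178.6 − 82.75 = 95.886 MPa = 958.86 bar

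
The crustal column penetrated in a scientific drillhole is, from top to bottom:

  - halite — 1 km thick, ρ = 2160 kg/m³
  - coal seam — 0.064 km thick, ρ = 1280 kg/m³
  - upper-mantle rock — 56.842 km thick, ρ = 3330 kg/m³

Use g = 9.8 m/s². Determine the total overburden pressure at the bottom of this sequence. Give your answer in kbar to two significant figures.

19 kbar

halite: 2160 kg/m³ × 9.8 m/s² × 1000 m = 2.117×10^7 Pa = 0.2117 kbar
coal seam: 1280 kg/m³ × 9.8 m/s² × 64 m = 8.028×10^5 Pa = 8.028×10^-3 kbar
upper-mantle rock: 3330 kg/m³ × 9.8 m/s² × 56842 m = 1.855×10^9 Pa = 18.55 kbar
Total = 0.2117 + 8.028×10^-3 + 18.55 = 18.770 kbar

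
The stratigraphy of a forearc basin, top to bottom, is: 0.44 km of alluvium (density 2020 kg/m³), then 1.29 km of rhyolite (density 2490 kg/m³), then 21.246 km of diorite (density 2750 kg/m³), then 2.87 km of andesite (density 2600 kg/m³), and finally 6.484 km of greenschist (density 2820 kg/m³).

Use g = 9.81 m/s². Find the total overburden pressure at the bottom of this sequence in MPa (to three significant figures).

alluvium: 2020 kg/m³ × 9.81 m/s² × 440 m = 8.719×10^6 Pa = 8.719 MPa
rhyolite: 2490 kg/m³ × 9.81 m/s² × 1290 m = 3.151×10^7 Pa = 31.51 MPa
diorite: 2750 kg/m³ × 9.81 m/s² × 21246 m = 5.732×10^8 Pa = 573.2 MPa
andesite: 2600 kg/m³ × 9.81 m/s² × 2870 m = 7.320×10^7 Pa = 73.20 MPa
greenschist: 2820 kg/m³ × 9.81 m/s² × 6484 m = 1.794×10^8 Pa = 179.4 MPa
Total = 8.719 + 31.51 + 573.2 + 73.20 + 179.4 = 865.97 MPa

866 MPa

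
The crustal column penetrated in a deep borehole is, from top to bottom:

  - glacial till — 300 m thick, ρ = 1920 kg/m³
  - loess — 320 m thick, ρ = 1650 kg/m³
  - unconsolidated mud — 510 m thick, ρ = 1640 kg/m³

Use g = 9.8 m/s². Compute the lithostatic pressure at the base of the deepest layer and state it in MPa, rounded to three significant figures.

glacial till: 1920 kg/m³ × 9.8 m/s² × 300 m = 5.645×10^6 Pa = 5.645 MPa
loess: 1650 kg/m³ × 9.8 m/s² × 320 m = 5.174×10^6 Pa = 5.174 MPa
unconsolidated mud: 1640 kg/m³ × 9.8 m/s² × 510 m = 8.197×10^6 Pa = 8.197 MPa
Total = 5.645 + 5.174 + 8.197 = 19.016 MPa

19.0 MPa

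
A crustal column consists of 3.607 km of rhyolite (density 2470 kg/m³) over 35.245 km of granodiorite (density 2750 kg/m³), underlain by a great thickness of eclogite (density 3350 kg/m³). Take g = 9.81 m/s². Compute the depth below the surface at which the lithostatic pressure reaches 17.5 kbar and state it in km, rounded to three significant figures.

Pressure at base of upper layers: 2470×9.81×3607 + 2750×9.81×35245 = 1.038×10^9 Pa = 10.38 kbar
Remaining pressure to be supplied by eclogite: 1.750×10^9 − 1.038×10^9 = 7.118×10^8 Pa
Additional depth in eclogite = 7.118×10^8 Pa / (3350 kg/m³ × 9.81 m/s²) = 21659 m
Total depth = 38852 m + 21659 m = 60511 m
= 60.511 km

60.5 km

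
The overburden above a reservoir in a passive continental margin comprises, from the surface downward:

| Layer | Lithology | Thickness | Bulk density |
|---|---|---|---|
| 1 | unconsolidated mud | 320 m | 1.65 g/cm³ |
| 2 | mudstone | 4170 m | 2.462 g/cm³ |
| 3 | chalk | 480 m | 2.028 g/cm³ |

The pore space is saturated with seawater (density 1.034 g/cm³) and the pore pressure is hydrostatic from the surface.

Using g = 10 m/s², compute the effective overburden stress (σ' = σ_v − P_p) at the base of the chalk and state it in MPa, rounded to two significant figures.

Overburden (lithostatic) stress σ_v:
unconsolidated mud: 1650 kg/m³ × 10 m/s² × 320 m = 5.280×10^6 Pa = 5.280 MPa
mudstone: 2462 kg/m³ × 10 m/s² × 4170 m = 1.027×10^8 Pa = 102.7 MPa
chalk: 2028 kg/m³ × 10 m/s² × 480 m = 9.734×10^6 Pa = 9.734 MPa
Total = 5.280 + 102.7 + 9.734 = 117.68 MPa
Pore pressure P_p = 1034 kg/m³ × 10 m/s² × 4970 m = 5.139×10^7 Pa = 51.39 MPa
Effective stress σ' = σ_v − P_p = 117.7 − 51.39 = 66.290 MPa

66 MPa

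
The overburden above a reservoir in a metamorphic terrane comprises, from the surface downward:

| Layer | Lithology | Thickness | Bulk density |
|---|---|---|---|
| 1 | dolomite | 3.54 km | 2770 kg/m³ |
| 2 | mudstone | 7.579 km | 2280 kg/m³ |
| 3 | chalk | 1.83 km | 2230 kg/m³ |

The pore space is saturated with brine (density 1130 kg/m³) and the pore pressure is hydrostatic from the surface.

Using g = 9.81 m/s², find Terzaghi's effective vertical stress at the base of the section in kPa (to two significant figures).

160000 kPa

Overburden (lithostatic) stress σ_v:
dolomite: 2770 kg/m³ × 9.81 m/s² × 3540 m = 9.619×10^7 Pa = 96.19 MPa
mudstone: 2280 kg/m³ × 9.81 m/s² × 7579 m = 1.695×10^8 Pa = 169.5 MPa
chalk: 2230 kg/m³ × 9.81 m/s² × 1830 m = 4.003×10^7 Pa = 40.03 MPa
Total = 96.19 + 169.5 + 40.03 = 305.75 MPa
Pore pressure P_p = 1130 kg/m³ × 9.81 m/s² × 12949 m = 1.435×10^8 Pa = 143.5 MPa
Effective stress σ' = σ_v − P_p = 305.7 − 143.5 = 162.20 MPa = 1.6220×10^5 kPa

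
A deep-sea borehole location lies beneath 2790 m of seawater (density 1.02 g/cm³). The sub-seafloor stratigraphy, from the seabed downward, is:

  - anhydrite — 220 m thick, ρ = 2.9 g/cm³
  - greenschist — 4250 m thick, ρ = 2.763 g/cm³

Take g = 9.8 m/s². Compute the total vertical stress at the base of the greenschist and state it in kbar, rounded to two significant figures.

1.5 kbar

seawater: 1020 kg/m³ × 9.8 m/s² × 2790 m = 2.789×10^7 Pa = 0.2789 kbar
anhydrite: 2900 kg/m³ × 9.8 m/s² × 220 m = 6.252×10^6 Pa = 0.06252 kbar
greenschist: 2763 kg/m³ × 9.8 m/s² × 4250 m = 1.151×10^8 Pa = 1.151 kbar
Total = 0.2789 + 0.06252 + 1.151 = 1.4922 kbar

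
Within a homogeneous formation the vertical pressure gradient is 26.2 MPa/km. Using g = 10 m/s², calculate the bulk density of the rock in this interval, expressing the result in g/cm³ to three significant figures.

ρ = (dP/dz)/g = 26.2 MPa/km / 10 m/s² = 26200 Pa/m / 10 m/s² = 2620.0 kg/m³
= 2.620 g/cm³

2.62 g/cm³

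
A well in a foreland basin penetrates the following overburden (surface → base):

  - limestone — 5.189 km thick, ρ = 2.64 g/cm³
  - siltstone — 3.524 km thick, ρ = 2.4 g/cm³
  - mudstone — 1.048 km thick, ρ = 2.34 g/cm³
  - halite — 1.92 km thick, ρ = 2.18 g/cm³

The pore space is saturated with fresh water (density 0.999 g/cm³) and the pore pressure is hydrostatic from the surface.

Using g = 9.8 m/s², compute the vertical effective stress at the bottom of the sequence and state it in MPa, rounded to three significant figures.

168 MPa

Overburden (lithostatic) stress σ_v:
limestone: 2640 kg/m³ × 9.8 m/s² × 5189 m = 1.342×10^8 Pa = 134.2 MPa
siltstone: 2400 kg/m³ × 9.8 m/s² × 3524 m = 8.288×10^7 Pa = 82.88 MPa
mudstone: 2340 kg/m³ × 9.8 m/s² × 1048 m = 2.403×10^7 Pa = 24.03 MPa
halite: 2180 kg/m³ × 9.8 m/s² × 1920 m = 4.102×10^7 Pa = 41.02 MPa
Total = 134.2 + 82.88 + 24.03 + 41.02 = 282.19 MPa
Pore pressure P_p = 999 kg/m³ × 9.8 m/s² × 11681 m = 1.144×10^8 Pa = 114.4 MPa
Effective stress σ' = σ_v − P_p = 282.2 − 114.4 = 167.83 MPa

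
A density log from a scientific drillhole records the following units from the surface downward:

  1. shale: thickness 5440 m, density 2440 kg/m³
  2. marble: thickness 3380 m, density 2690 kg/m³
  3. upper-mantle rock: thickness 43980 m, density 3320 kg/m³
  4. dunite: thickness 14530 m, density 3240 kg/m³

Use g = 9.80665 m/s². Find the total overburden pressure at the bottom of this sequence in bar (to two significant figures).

21000 bar

shale: 2440 kg/m³ × 9.80665 m/s² × 5440 m = 1.302×10^8 Pa = 1302 bar
marble: 2690 kg/m³ × 9.80665 m/s² × 3380 m = 8.916×10^7 Pa = 891.6 bar
upper-mantle rock: 3320 kg/m³ × 9.80665 m/s² × 43980 m = 1.432×10^9 Pa = 14319 bar
dunite: 3240 kg/m³ × 9.80665 m/s² × 14530 m = 4.617×10^8 Pa = 4617 bar
Total = 1302 + 891.6 + 14319 + 4617 = 21129 bar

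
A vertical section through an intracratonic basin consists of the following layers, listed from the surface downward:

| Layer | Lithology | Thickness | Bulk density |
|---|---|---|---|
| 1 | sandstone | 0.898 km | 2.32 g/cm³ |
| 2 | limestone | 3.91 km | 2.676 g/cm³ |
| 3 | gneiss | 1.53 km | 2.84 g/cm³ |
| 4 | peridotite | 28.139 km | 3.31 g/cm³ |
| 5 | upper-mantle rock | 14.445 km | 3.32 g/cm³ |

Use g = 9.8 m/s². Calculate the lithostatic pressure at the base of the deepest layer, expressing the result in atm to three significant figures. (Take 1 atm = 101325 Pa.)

sandstone: 2320 kg/m³ × 9.8 m/s² × 898 m = 2.042×10^7 Pa = 201.5 atm
limestone: 2676 kg/m³ × 9.8 m/s² × 3910 m = 1.025×10^8 Pa = 1012 atm
gneiss: 2840 kg/m³ × 9.8 m/s² × 1530 m = 4.258×10^7 Pa = 420.3 atm
peridotite: 3310 kg/m³ × 9.8 m/s² × 28139 m = 9.128×10^8 Pa = 9008 atm
upper-mantle rock: 3320 kg/m³ × 9.8 m/s² × 14445 m = 4.700×10^8 Pa = 4638 atm
Total = 201.5 + 1012 + 420.3 + 9008 + 4638 = 15280 atm

15300 atm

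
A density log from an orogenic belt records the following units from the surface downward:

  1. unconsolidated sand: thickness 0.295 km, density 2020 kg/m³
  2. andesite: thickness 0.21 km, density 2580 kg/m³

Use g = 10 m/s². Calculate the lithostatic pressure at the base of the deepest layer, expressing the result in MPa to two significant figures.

unconsolidated sand: 2020 kg/m³ × 10 m/s² × 295 m = 5.959×10^6 Pa = 5.959 MPa
andesite: 2580 kg/m³ × 10 m/s² × 210 m = 5.418×10^6 Pa = 5.418 MPa
Total = 5.959 + 5.418 = 11.377 MPa

11 MPa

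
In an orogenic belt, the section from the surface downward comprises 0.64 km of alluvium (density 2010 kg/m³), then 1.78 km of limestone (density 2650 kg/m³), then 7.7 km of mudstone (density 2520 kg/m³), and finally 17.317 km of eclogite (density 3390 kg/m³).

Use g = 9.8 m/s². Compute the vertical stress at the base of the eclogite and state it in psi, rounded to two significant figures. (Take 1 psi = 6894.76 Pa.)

120000 psi

alluvium: 2010 kg/m³ × 9.8 m/s² × 640 m = 1.261×10^7 Pa = 1828 psi
limestone: 2650 kg/m³ × 9.8 m/s² × 1780 m = 4.623×10^7 Pa = 6705 psi
mudstone: 2520 kg/m³ × 9.8 m/s² × 7700 m = 1.902×10^8 Pa = 27580 psi
eclogite: 3390 kg/m³ × 9.8 m/s² × 17317 m = 5.753×10^8 Pa = 83441 psi
Total = 1828 + 6705 + 27580 + 83441 = 1.1955×10^5 psi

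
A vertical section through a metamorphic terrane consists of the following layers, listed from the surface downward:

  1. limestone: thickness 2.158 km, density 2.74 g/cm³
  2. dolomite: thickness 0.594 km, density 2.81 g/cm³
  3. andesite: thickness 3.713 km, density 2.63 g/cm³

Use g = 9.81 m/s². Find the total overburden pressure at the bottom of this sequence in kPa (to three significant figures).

170000 kPa

limestone: 2740 kg/m³ × 9.81 m/s² × 2158 m = 5.801×10^7 Pa = 58006 kPa
dolomite: 2810 kg/m³ × 9.81 m/s² × 594 m = 1.637×10^7 Pa = 16374 kPa
andesite: 2630 kg/m³ × 9.81 m/s² × 3713 m = 9.580×10^7 Pa = 95797 kPa
Total = 58006 + 16374 + 95797 = 1.7018×10^5 kPa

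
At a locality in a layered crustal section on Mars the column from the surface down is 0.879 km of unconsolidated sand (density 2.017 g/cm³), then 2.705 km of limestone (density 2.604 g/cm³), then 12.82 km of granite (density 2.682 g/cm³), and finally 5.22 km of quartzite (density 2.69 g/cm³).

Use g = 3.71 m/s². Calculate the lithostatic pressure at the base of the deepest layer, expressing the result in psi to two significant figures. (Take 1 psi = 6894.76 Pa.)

unconsolidated sand: 2017 kg/m³ × 3.71 m/s² × 879 m = 6.578×10^6 Pa = 954.0 psi
limestone: 2604 kg/m³ × 3.71 m/s² × 2705 m = 2.613×10^7 Pa = 3790 psi
granite: 2682 kg/m³ × 3.71 m/s² × 12820 m = 1.276×10^8 Pa = 18501 psi
quartzite: 2690 kg/m³ × 3.71 m/s² × 5220 m = 5.210×10^7 Pa = 7556 psi
Total = 954.0 + 3790 + 18501 + 7556 = 30801 psi

31000 psi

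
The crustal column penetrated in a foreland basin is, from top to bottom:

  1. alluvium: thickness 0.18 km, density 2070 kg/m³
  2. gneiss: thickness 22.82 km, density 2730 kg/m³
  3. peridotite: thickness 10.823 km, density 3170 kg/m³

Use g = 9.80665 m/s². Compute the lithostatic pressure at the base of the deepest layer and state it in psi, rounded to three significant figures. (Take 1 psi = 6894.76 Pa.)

138000 psi

alluvium: 2070 kg/m³ × 9.80665 m/s² × 180 m = 3.654×10^6 Pa = 530.0 psi
gneiss: 2730 kg/m³ × 9.80665 m/s² × 22820 m = 6.109×10^8 Pa = 88609 psi
peridotite: 3170 kg/m³ × 9.80665 m/s² × 10823 m = 3.365×10^8 Pa = 48799 psi
Total = 530.0 + 88609 + 48799 = 1.3794×10^5 psi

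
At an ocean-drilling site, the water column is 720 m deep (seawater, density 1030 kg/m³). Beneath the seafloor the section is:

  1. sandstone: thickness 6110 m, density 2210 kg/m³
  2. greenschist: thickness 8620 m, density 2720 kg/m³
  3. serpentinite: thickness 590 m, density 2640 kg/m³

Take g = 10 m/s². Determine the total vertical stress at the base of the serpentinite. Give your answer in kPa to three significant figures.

392000 kPa

seawater: 1030 kg/m³ × 10 m/s² × 720 m = 7.416×10^6 Pa = 7416 kPa
sandstone: 2210 kg/m³ × 10 m/s² × 6110 m = 1.350×10^8 Pa = 1.350×10^5 kPa
greenschist: 2720 kg/m³ × 10 m/s² × 8620 m = 2.345×10^8 Pa = 2.345×10^5 kPa
serpentinite: 2640 kg/m³ × 10 m/s² × 590 m = 1.558×10^7 Pa = 15576 kPa
Total = 7416 + 1.350×10^5 + 2.345×10^5 + 15576 = 3.9249×10^5 kPa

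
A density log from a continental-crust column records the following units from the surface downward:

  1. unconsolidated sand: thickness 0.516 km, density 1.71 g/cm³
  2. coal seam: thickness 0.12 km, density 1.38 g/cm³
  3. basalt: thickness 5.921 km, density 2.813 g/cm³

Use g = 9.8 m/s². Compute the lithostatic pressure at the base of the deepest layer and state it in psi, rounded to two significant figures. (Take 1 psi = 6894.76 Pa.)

25000 psi

unconsolidated sand: 1710 kg/m³ × 9.8 m/s² × 516 m = 8.647×10^6 Pa = 1254 psi
coal seam: 1380 kg/m³ × 9.8 m/s² × 120 m = 1.623×10^6 Pa = 235.4 psi
basalt: 2813 kg/m³ × 9.8 m/s² × 5921 m = 1.632×10^8 Pa = 23674 psi
Total = 1254 + 235.4 + 23674 = 25164 psi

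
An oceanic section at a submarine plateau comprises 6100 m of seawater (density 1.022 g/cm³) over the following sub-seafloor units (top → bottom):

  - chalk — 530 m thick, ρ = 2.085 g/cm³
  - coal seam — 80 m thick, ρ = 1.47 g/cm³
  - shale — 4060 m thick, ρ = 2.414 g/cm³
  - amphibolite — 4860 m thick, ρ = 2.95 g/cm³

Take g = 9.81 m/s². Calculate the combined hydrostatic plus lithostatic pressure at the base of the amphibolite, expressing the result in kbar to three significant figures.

3.10 kbar

seawater: 1022 kg/m³ × 9.81 m/s² × 6100 m = 6.116×10^7 Pa = 0.6116 kbar
chalk: 2085 kg/m³ × 9.81 m/s² × 530 m = 1.084×10^7 Pa = 0.1084 kbar
coal seam: 1470 kg/m³ × 9.81 m/s² × 80 m = 1.154×10^6 Pa = 0.01154 kbar
shale: 2414 kg/m³ × 9.81 m/s² × 4060 m = 9.615×10^7 Pa = 0.9615 kbar
amphibolite: 2950 kg/m³ × 9.81 m/s² × 4860 m = 1.406×10^8 Pa = 1.406 kbar
Total = 0.6116 + 0.1084 + 0.01154 + 0.9615 + 1.406 = 3.0994 kbar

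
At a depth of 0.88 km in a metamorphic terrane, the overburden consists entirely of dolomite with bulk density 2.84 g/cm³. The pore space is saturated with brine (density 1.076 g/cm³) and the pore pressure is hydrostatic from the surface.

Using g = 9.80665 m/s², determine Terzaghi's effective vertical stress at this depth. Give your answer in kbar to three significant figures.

Overburden (lithostatic) stress σ_v:
dolomite: 2840 kg/m³ × 9.80665 m/s² × 880 m = 2.451×10^7 Pa = 24.51 MPa
Pore pressure P_p = 1076 kg/m³ × 9.80665 m/s² × 880 m = 9.286×10^6 Pa = 9.286 MPa
Effective stress σ' = σ_v − P_p = 24.51 − 9.286 = 15.223 MPa = 0.15223 kbar

0.152 kbar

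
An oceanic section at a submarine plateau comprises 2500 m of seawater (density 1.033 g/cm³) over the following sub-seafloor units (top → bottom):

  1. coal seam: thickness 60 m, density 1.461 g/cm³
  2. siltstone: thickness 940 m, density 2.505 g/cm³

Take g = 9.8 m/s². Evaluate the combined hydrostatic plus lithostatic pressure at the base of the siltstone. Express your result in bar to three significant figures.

492 bar

seawater: 1033 kg/m³ × 9.8 m/s² × 2500 m = 2.531×10^7 Pa = 253.1 bar
coal seam: 1461 kg/m³ × 9.8 m/s² × 60 m = 8.591×10^5 Pa = 8.591 bar
siltstone: 2505 kg/m³ × 9.8 m/s² × 940 m = 2.308×10^7 Pa = 230.8 bar
Total = 253.1 + 8.591 + 230.8 = 492.44 bar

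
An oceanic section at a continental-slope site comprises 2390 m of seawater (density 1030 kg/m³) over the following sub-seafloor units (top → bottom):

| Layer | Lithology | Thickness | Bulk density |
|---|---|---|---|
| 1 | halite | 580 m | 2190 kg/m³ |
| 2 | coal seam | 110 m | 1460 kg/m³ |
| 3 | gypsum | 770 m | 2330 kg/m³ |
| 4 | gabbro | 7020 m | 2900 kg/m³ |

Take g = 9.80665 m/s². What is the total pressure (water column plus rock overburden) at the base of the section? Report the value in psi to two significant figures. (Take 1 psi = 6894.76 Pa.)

37000 psi

seawater: 1030 kg/m³ × 9.80665 m/s² × 2390 m = 2.414×10^7 Pa = 3501 psi
halite: 2190 kg/m³ × 9.80665 m/s² × 580 m = 1.246×10^7 Pa = 1807 psi
coal seam: 1460 kg/m³ × 9.80665 m/s² × 110 m = 1.575×10^6 Pa = 228.4 psi
gypsum: 2330 kg/m³ × 9.80665 m/s² × 770 m = 1.759×10^7 Pa = 2552 psi
gabbro: 2900 kg/m³ × 9.80665 m/s² × 7020 m = 1.996×10^8 Pa = 28956 psi
Total = 3501 + 1807 + 228.4 + 2552 + 28956 = 37044 psi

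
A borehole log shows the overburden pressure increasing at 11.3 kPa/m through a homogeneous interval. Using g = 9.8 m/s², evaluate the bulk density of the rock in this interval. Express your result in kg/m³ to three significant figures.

1150 kg/m³

ρ = (dP/dz)/g = 11.3 kPa/m / 9.8 m/s² = 11300 Pa/m / 9.8 m/s² = 1153.1 kg/m³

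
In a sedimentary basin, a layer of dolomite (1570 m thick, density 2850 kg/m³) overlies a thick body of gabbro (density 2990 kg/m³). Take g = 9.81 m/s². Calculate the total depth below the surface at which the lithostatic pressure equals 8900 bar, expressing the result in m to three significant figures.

30400 m

Pressure at base of upper layers: 2850×9.81×1570 = 4.389×10^7 Pa = 438.9 bar
Remaining pressure to be supplied by gabbro: 8.900×10^8 − 4.389×10^7 = 8.461×10^8 Pa
Additional depth in gabbro = 8.461×10^8 Pa / (2990 kg/m³ × 9.81 m/s²) = 28846 m
Total depth = 1570 m + 28846 m = 30416 m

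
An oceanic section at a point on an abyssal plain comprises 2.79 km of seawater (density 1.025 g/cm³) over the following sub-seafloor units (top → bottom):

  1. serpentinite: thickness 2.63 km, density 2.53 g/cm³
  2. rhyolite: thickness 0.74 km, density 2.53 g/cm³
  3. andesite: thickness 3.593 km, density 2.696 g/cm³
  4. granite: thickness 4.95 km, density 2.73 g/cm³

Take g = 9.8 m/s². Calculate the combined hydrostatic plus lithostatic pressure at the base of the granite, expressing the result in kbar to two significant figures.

3.4 kbar

seawater: 1025 kg/m³ × 9.8 m/s² × 2790 m = 2.803×10^7 Pa = 0.2803 kbar
serpentinite: 2530 kg/m³ × 9.8 m/s² × 2630 m = 6.521×10^7 Pa = 0.6521 kbar
rhyolite: 2530 kg/m³ × 9.8 m/s² × 740 m = 1.835×10^7 Pa = 0.1835 kbar
andesite: 2696 kg/m³ × 9.8 m/s² × 3593 m = 9.493×10^7 Pa = 0.9493 kbar
granite: 2730 kg/m³ × 9.8 m/s² × 4950 m = 1.324×10^8 Pa = 1.324 kbar
Total = 0.2803 + 0.6521 + 0.1835 + 0.9493 + 1.324 = 3.3894 kbar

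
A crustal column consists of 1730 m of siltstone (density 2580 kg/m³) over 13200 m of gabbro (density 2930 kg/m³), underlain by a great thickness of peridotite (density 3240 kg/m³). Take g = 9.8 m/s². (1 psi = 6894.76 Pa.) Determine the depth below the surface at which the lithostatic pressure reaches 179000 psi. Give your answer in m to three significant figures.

40500 m

Pressure at base of upper layers: 2580×9.8×1730 + 2930×9.8×13200 = 4.228×10^8 Pa = 61317 psi
Remaining pressure to be supplied by peridotite: 1.234×10^9 − 4.228×10^8 = 8.114×10^8 Pa
Additional depth in peridotite = 8.114×10^8 Pa / (3240 kg/m³ × 9.8 m/s²) = 25554 m
Total depth = 14930 m + 25554 m = 40484 m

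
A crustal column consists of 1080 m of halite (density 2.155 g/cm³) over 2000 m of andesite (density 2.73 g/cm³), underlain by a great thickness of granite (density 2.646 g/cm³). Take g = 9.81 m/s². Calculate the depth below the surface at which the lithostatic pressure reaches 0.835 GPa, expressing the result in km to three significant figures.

Pressure at base of upper layers: 2155×9.81×1080 + 2730×9.81×2000 = 7.639×10^7 Pa = 0.07639 GPa
Remaining pressure to be supplied by granite: 8.350×10^8 − 7.639×10^7 = 7.586×10^8 Pa
Additional depth in granite = 7.586×10^8 Pa / (2646 kg/m³ × 9.81 m/s²) = 29225 m
Total depth = 3080 m + 29225 m = 32305 m
= 32.305 km

32.3 km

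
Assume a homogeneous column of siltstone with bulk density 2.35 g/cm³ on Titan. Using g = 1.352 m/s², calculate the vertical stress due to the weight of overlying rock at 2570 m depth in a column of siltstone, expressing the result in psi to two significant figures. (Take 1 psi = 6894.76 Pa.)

siltstone: 2350 kg/m³ × 1.352 m/s² × 2570 m = 8.165×10^6 Pa = 1184 psi

1200 psi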